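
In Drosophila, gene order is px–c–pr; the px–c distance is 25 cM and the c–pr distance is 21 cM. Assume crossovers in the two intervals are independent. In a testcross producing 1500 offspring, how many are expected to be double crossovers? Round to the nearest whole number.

Map distances give recombination frequencies of 0.250 and 0.210 for the two intervals.
With no interference, expected double-crossover frequency = 0.250 × 0.210 = 0.05250.
Expected number = 0.05250 × 1500 = 78.75 ≈ 79.

79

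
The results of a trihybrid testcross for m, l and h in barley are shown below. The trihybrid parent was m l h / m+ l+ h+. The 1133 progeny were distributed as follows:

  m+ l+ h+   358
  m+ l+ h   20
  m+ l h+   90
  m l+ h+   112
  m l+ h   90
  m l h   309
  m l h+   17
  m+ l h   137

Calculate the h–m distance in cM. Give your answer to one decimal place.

25.2 cM

The two rarest classes, m l h+ and m+ l+ h, are the double crossovers. Comparing them with the parentals, only the h allele has switched, so h is the middle locus and the order is l – h – m.
Crossovers in the h–m interval produce the single-crossover classes m+ l h and m l+ h+ (137 + 112 = 249) plus the double crossovers (37).
RF(h–m) = (249 + 37) / 1133 = 286/1133 = 0.2524 → 25.2 cM.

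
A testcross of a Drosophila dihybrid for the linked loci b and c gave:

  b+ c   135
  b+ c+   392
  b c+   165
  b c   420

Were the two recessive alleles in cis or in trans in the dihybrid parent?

The two most frequent classes are b+ c+ (392) and b c (420); these are the parental (non-recombinant) types.
So the F1 carried b+ c+ on one chromosome and b c on the other — the recessive alleles are on the same chromosome (cis / coupling).

cis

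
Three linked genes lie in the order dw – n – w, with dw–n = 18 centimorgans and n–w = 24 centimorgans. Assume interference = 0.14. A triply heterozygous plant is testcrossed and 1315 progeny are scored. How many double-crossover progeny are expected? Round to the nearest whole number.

Map distances give recombination frequencies of 0.180 and 0.240 for the two intervals.
With interference 0.14 (so coincidence = 0.86), expected double-crossover frequency = 0.180 × 0.240 × 0.86 = 0.03715.
Expected number = 0.03715 × 1315 = 48.85 ≈ 49.

49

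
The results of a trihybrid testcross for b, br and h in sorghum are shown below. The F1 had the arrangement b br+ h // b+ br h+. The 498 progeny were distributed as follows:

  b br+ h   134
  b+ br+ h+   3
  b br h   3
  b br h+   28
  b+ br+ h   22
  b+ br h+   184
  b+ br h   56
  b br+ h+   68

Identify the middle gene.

br

The two rarest classes, b br h and b+ br+ h+, are the double crossovers. Comparing them with the parentals, only the br allele has switched, so br is the middle locus and the order is b – br – h.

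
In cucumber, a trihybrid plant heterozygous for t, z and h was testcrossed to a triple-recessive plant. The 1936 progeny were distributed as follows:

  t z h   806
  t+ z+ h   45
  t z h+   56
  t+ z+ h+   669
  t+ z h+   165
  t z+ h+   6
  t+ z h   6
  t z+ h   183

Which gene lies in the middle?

t

The two most frequent reciprocal classes, t z h and t+ z+ h+, are the parental types, so the F1 was t z h / t+ z+ h+.
The two rarest classes, t+ z h and t z+ h+, are the double crossovers. Comparing them with the parentals, only the t allele has switched, so t is the middle locus and the order is z – t – h.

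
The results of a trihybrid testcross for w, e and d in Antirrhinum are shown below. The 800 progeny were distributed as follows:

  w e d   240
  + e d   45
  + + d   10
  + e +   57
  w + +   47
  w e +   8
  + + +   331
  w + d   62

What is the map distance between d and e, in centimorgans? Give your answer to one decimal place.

The two most frequent reciprocal classes, + + + and w e d, are the parental types, so the F1 was + + + / w e d.
The two rarest classes, + + d and w e +, are the double crossovers. Comparing them with the parentals, only the d allele has switched, so d is the middle locus and the order is w – d – e.
Crossovers in the d–e interval produce the single-crossover classes + e + and w + d (57 + 62 = 119) plus the double crossovers (18).
RF(d–e) = (119 + 18) / 800 = 137/800 = 0.1713 → 17.1 centimorgans.

17.1 centimorgans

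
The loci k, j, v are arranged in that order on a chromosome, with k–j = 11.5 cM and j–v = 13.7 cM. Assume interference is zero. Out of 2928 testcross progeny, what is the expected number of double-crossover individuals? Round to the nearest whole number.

Map distances give recombination frequencies of 0.115 and 0.137 for the two intervals.
With no interference, expected double-crossover frequency = 0.115 × 0.137 = 0.01575.
Expected number = 0.01575 × 2928 = 46.13 ≈ 46.

46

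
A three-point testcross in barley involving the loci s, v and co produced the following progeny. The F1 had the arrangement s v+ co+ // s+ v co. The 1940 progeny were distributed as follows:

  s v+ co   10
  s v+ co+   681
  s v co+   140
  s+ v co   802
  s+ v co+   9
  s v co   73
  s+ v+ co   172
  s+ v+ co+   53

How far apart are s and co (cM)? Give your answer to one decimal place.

7.5 cM

The two rarest classes, s v+ co and s+ v co+, are the double crossovers. Comparing them with the parentals, only the co allele has switched, so co is the middle locus and the order is s – co – v.
Crossovers in the s–co interval produce the single-crossover classes s+ v+ co+ and s v co (53 + 73 = 126) plus the double crossovers (19).
RF(s–co) = (126 + 19) / 1940 = 145/1940 = 0.0747 → 7.5 cM.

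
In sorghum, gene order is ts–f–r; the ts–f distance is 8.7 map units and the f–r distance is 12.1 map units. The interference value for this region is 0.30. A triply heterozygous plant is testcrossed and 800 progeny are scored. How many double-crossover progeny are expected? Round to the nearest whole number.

6

Map distances give recombination frequencies of 0.087 and 0.121 for the two intervals.
With interference 0.30 (so coincidence = 0.70), expected double-crossover frequency = 0.087 × 0.121 × 0.70 = 0.00737.
Expected number = 0.00737 × 800 = 5.90 ≈ 6.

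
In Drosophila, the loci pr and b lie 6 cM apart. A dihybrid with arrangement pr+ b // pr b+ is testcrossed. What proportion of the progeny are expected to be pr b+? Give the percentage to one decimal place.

A map distance of 6 cM corresponds to a recombination frequency of 0.060.
The F1 is pr+ b / pr b+, so pr b+ is a parental gamete class with expected frequency (1 − r)/2 = 0.940/2 = 0.4700.
That is 0.4700 = 47.0% of the progeny.

47.0%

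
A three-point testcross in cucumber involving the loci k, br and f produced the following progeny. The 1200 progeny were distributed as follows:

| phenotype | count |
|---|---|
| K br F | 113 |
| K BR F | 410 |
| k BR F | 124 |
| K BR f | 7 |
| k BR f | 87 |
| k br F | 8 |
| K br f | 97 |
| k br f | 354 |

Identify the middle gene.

f

The two most frequent reciprocal classes, k br f and K BR F, are the parental types, so the F1 was k br f / K BR F.
The two rarest classes, k br F and K BR f, are the double crossovers. Comparing them with the parentals, only the f allele has switched, so f is the middle locus and the order is k – f – br.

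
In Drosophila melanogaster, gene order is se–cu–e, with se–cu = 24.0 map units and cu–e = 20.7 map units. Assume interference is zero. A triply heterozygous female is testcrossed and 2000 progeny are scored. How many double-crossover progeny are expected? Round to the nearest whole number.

99

Map distances give recombination frequencies of 0.240 and 0.207 for the two intervals.
With no interference, expected double-crossover frequency = 0.240 × 0.207 = 0.04968.
Expected number = 0.04968 × 2000 = 99.36 ≈ 99.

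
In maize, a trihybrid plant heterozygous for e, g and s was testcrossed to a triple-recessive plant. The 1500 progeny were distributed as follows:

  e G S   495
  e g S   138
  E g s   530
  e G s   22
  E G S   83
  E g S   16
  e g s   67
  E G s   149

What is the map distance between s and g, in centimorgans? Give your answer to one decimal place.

21.7 centimorgans

The two most frequent reciprocal classes, E g s and e G S, are the parental types, so the F1 was E g s / e G S.
The two rarest classes, E g S and e G s, are the double crossovers. Comparing them with the parentals, only the s allele has switched, so s is the middle locus and the order is g – s – e.
Crossovers in the g–s interval produce the single-crossover classes E G s and e g S (149 + 138 = 287) plus the double crossovers (38).
RF(g–s) = (287 + 38) / 1500 = 325/1500 = 0.2167 → 21.7 centimorgans.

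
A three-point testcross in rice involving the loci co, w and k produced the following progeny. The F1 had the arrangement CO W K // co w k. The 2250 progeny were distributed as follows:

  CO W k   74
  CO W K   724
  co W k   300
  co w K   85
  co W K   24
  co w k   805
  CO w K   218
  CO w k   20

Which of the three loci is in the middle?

The two rarest classes, co W K and CO w k, are the double crossovers. Comparing them with the parentals, only the co allele has switched, so co is the middle locus and the order is k – co – w.

co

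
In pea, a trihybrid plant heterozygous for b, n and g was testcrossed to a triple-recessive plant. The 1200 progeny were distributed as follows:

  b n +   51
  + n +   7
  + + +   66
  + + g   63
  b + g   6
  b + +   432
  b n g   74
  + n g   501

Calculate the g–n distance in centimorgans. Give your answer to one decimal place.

10.6 centimorgans

The two most frequent reciprocal classes, + n g and b + +, are the parental types, so the F1 was + n g / b + +.
The two rarest classes, + n + and b + g, are the double crossovers. Comparing them with the parentals, only the g allele has switched, so g is the middle locus and the order is n – g – b.
Crossovers in the n–g interval produce the single-crossover classes + + g and b n + (63 + 51 = 114) plus the double crossovers (13).
RF(n–g) = (114 + 13) / 1200 = 127/1200 = 0.1058 → 10.6 centimorgans.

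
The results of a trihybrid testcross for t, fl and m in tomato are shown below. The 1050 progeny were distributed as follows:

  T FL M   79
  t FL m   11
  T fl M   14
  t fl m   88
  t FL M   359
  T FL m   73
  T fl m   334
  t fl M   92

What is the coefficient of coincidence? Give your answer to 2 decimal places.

0.72

The two most frequent reciprocal classes, t FL M and T fl m, are the parental types, so the F1 was t FL M / T fl m.
The two rarest classes, t FL m and T fl M, are the double crossovers. Comparing them with the parentals, only the m allele has switched, so m is the middle locus and the order is t – m – fl.
t–m: (167 + 25)/1050 = 0.1829; m–fl: (165 + 25)/1050 = 0.1810.
Expected DCO frequency = 0.1829 × 0.1810 ≈ 0.03310; observed = 25/1050 ≈ 0.02381.
Coefficient of coincidence = 0.02381/0.03310 ≈ 0.72.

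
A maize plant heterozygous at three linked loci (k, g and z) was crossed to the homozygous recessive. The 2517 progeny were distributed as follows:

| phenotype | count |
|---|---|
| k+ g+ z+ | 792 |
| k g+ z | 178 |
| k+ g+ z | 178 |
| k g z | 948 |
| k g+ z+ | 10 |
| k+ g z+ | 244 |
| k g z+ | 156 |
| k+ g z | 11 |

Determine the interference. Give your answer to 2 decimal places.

0.66

The two most frequent reciprocal classes, k+ g+ z+ and k g z, are the parental types, so the F1 was k+ g+ z+ / k g z.
The two rarest classes, k g+ z+ and k+ g z, are the double crossovers. Comparing them with the parentals, only the k allele has switched, so k is the middle locus and the order is g – k – z.
g–k: (422 + 21)/2517 = 0.1760; k–z: (334 + 21)/2517 = 0.1410.
Expected DCO frequency = 0.1760 × 0.1410 ≈ 0.02482; observed = 21/2517 ≈ 0.00834.
Coefficient of coincidence = 0.00834/0.02482 ≈ 0.34; interference = 1 − 0.34 = 0.66.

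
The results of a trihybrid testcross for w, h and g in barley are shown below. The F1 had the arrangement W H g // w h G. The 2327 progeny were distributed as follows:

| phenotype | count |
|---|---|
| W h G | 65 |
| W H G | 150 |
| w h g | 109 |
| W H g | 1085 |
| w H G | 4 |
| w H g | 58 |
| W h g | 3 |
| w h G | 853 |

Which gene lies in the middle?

The two rarest classes, W h g and w H G, are the double crossovers. Comparing them with the parentals, only the h allele has switched, so h is the middle locus and the order is g – h – w.

h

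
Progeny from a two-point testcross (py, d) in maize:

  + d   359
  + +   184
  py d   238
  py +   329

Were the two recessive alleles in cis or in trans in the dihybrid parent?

The two most frequent classes are + d (359) and py + (329); these are the parental (non-recombinant) types.
So the F1 carried + d on one chromosome and py + on the other — the recessive alleles are on opposite chromosomes (trans / repulsion).

trans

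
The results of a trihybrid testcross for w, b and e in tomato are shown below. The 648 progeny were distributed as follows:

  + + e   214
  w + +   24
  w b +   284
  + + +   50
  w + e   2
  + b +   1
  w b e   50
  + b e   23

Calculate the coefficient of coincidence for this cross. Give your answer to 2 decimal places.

0.38

The two most frequent reciprocal classes, + + e and w b +, are the parental types, so the F1 was + + e / w b +.
The two rarest classes, w + e and + b +, are the double crossovers. Comparing them with the parentals, only the w allele has switched, so w is the middle locus and the order is b – w – e.
b–w: (47 + 3)/648 = 0.0772; w–e: (100 + 3)/648 = 0.1590.
Expected DCO frequency = 0.0772 × 0.1590 ≈ 0.01227; observed = 3/648 ≈ 0.00463.
Coefficient of coincidence = 0.00463/0.01227 ≈ 0.38.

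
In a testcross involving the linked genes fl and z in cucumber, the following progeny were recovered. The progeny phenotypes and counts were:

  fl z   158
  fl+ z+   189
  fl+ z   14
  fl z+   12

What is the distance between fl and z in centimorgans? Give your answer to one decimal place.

The two most frequent classes, fl+ z+ (189) and fl z (158), are the parental types, so the F1 was fl+ z+ / fl z.
The recombinant classes are fl+ z and fl z+: 14 + 12 = 26.
Recombination frequency = 26/373 = 0.0697 ≈ 7.0%, i.e. 7.0 centimorgans.

7.0 centimorgans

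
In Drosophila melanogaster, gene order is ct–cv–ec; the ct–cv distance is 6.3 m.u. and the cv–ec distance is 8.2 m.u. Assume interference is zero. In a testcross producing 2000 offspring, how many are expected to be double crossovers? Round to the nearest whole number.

Map distances give recombination frequencies of 0.063 and 0.082 for the two intervals.
With no interference, expected double-crossover frequency = 0.063 × 0.082 = 0.00517.
Expected number = 0.00517 × 2000 = 10.33 ≈ 10.

10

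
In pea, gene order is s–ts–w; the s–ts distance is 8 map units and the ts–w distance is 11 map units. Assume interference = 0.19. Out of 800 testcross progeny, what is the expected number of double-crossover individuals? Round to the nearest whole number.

Map distances give recombination frequencies of 0.080 and 0.110 for the two intervals.
With interference 0.19 (so coincidence = 0.81), expected double-crossover frequency = 0.080 × 0.110 × 0.81 = 0.00713.
Expected number = 0.00713 × 800 = 5.70 ≈ 6.

6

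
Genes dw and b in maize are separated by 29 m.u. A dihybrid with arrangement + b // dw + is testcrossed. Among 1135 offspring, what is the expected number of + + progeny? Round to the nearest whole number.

165

A map distance of 29 m.u. corresponds to a recombination frequency of 0.290.
The F1 is + b / dw +, so + + is a recombinant gamete class with expected frequency r/2 = 0.290/2 = 0.1450.
Expected number = 0.1450 × 1135 = 164.57 ≈ 165.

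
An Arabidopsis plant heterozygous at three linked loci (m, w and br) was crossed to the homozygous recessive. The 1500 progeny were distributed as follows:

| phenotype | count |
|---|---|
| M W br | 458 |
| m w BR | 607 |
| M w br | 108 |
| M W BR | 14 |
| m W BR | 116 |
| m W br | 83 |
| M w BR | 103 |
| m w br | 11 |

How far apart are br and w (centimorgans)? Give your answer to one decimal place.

16.6 centimorgans

The two most frequent reciprocal classes, M W br and m w BR, are the parental types, so the F1 was M W br / m w BR.
The two rarest classes, M W BR and m w br, are the double crossovers. Comparing them with the parentals, only the br allele has switched, so br is the middle locus and the order is m – br – w.
Crossovers in the br–w interval produce the single-crossover classes M w br and m W BR (108 + 116 = 224) plus the double crossovers (25).
RF(br–w) = (224 + 25) / 1500 = 249/1500 = 0.1660 → 16.6 centimorgans.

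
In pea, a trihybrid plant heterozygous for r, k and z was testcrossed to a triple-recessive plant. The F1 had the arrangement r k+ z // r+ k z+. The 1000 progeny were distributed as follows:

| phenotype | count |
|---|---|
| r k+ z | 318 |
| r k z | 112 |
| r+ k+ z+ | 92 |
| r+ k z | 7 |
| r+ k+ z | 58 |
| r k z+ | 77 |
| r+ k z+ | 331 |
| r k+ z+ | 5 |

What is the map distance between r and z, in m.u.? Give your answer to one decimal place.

14.7 m.u.

The two rarest classes, r k+ z+ and r+ k z, are the double crossovers. Comparing them with the parentals, only the z allele has switched, so z is the middle locus and the order is k – z – r.
Crossovers in the z–r interval produce the single-crossover classes r+ k+ z and r k z+ (58 + 77 = 135) plus the double crossovers (12).
RF(z–r) = (135 + 12) / 1000 = 147/1000 = 0.1470 → 14.7 m.u.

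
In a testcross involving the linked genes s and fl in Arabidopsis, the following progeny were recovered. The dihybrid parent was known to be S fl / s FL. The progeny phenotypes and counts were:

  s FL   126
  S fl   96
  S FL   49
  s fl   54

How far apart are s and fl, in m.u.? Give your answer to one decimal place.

31.7 m.u.

The recombinant classes are S FL and s fl: 49 + 54 = 103.
Recombination frequency = 103/325 = 0.3169 ≈ 31.7%, i.e. 31.7 m.u.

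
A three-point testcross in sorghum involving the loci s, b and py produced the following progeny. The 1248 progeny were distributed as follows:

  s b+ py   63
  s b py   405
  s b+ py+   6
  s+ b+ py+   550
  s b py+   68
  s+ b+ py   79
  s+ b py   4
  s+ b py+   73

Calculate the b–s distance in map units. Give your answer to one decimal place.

The two most frequent reciprocal classes, s+ b+ py+ and s b py, are the parental types, so the F1 was s+ b+ py+ / s b py.
The two rarest classes, s b+ py+ and s+ b py, are the double crossovers. Comparing them with the parentals, only the s allele has switched, so s is the middle locus and the order is py – s – b.
Crossovers in the s–b interval produce the single-crossover classes s+ b py+ and s b+ py (73 + 63 = 136) plus the double crossovers (10).
RF(s–b) = (136 + 10) / 1248 = 146/1248 = 0.1170 → 11.7 map units.

11.7 map units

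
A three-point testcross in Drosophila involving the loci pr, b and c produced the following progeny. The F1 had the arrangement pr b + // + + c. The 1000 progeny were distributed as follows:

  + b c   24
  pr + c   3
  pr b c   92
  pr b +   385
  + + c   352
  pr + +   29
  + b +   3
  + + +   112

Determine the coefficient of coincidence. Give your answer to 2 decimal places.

The two rarest classes, + b + and pr + c, are the double crossovers. Comparing them with the parentals, only the pr allele has switched, so pr is the middle locus and the order is c – pr – b.
c–pr: (204 + 6)/1000 = 0.2100; pr–b: (53 + 6)/1000 = 0.0590.
Expected DCO frequency = 0.2100 × 0.0590 ≈ 0.01239; observed = 6/1000 ≈ 0.00600.
Coefficient of coincidence = 0.00600/0.01239 ≈ 0.48.

0.48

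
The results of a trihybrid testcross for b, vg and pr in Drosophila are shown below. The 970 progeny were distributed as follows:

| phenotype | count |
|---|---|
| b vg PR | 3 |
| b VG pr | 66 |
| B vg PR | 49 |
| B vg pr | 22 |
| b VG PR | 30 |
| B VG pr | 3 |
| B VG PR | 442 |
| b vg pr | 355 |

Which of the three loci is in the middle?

The two most frequent reciprocal classes, B VG PR and b vg pr, are the parental types, so the F1 was B VG PR / b vg pr.
The two rarest classes, B VG pr and b vg PR, are the double crossovers. Comparing them with the parentals, only the pr allele has switched, so pr is the middle locus and the order is vg – pr – b.

pr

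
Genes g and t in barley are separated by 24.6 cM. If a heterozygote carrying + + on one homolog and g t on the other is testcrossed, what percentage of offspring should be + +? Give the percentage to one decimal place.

37.7%

A map distance of 24.6 cM corresponds to a recombination frequency of 0.246.
The F1 is + + / g t, so + + is a parental gamete class with expected frequency (1 − r)/2 = 0.754/2 = 0.3770.
That is 0.3770 = 37.7% of the progeny.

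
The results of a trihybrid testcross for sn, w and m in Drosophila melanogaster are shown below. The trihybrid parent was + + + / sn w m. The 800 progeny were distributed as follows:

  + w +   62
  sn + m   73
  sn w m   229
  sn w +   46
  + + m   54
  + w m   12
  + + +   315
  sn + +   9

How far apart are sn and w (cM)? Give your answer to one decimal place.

The two rarest classes, sn + + and + w m, are the double crossovers. Comparing them with the parentals, only the sn allele has switched, so sn is the middle locus and the order is m – sn – w.
Crossovers in the sn–w interval produce the single-crossover classes + w + and sn + m (62 + 73 = 135) plus the double crossovers (21).
RF(sn–w) = (135 + 21) / 800 = 156/800 = 0.1950 → 19.5 cM.

19.5 cM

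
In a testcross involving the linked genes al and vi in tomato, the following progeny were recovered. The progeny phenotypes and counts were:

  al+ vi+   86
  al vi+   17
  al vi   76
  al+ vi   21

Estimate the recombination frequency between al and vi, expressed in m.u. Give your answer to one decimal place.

19.0 m.u.

The two most frequent classes, al+ vi+ (86) and al vi (76), are the parental types, so the F1 was al+ vi+ / al vi.
The recombinant classes are al+ vi and al vi+: 21 + 17 = 38.
Recombination frequency = 38/200 = 0.1900 ≈ 19.0%, i.e. 19.0 m.u.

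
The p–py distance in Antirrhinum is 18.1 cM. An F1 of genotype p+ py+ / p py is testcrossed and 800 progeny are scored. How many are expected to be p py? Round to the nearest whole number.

328

A map distance of 18.1 cM corresponds to a recombination frequency of 0.181.
The F1 is p+ py+ / p py, so p py is a parental gamete class with expected frequency (1 − r)/2 = 0.819/2 = 0.4095.
Expected number = 0.4095 × 800 = 327.60 ≈ 328.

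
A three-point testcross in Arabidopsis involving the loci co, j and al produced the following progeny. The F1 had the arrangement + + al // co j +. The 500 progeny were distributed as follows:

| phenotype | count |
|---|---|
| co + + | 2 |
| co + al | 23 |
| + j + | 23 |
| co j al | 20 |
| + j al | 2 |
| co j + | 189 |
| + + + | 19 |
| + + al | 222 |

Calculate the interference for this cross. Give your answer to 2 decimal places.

0.07

The two rarest classes, + j al and co + +, are the double crossovers. Comparing them with the parentals, only the j allele has switched, so j is the middle locus and the order is al – j – co.
al–j: (39 + 4)/500 = 0.0860; j–co: (46 + 4)/500 = 0.1000.
Expected DCO frequency = 0.0860 × 0.1000 ≈ 0.00860; observed = 4/500 ≈ 0.00800.
Coefficient of coincidence = 0.00800/0.00860 ≈ 0.93; interference = 1 − 0.93 = 0.07.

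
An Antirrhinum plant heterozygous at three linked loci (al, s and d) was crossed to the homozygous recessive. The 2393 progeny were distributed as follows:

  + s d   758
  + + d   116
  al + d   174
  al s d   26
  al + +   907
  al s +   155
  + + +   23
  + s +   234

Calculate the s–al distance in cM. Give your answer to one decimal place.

13.4 cM

The two most frequent reciprocal classes, + s d and al + +, are the parental types, so the F1 was + s d / al + +.
The two rarest classes, al s d and + + +, are the double crossovers. Comparing them with the parentals, only the al allele has switched, so al is the middle locus and the order is d – al – s.
Crossovers in the al–s interval produce the single-crossover classes + + d and al s + (116 + 155 = 271) plus the double crossovers (49).
RF(al–s) = (271 + 49) / 2393 = 320/2393 = 0.1337 → 13.4 cM.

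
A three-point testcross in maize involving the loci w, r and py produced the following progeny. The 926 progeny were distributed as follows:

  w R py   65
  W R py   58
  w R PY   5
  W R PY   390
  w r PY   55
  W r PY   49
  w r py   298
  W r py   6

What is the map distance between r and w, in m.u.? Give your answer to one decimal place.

13.5 m.u.

The two most frequent reciprocal classes, W R PY and w r py, are the parental types, so the F1 was W R PY / w r py.
The two rarest classes, w R PY and W r py, are the double crossovers. Comparing them with the parentals, only the w allele has switched, so w is the middle locus and the order is py – w – r.
Crossovers in the w–r interval produce the single-crossover classes W r PY and w R py (49 + 65 = 114) plus the double crossovers (11).
RF(w–r) = (114 + 11) / 926 = 125/926 = 0.1350 → 13.5 m.u.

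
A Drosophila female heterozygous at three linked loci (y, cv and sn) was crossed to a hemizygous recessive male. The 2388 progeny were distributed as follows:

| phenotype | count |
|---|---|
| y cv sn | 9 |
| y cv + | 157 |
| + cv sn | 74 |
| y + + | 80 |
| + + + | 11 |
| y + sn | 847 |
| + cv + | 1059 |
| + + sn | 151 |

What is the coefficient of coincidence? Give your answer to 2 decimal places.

0.84

The two most frequent reciprocal classes, y + sn and + cv +, are the parental types, so the F1 was y + sn / + cv +.
The two rarest classes, y cv sn and + + +, are the double crossovers. Comparing them with the parentals, only the cv allele has switched, so cv is the middle locus and the order is sn – cv – y.
sn–cv: (154 + 20)/2388 = 0.0729; cv–y: (308 + 20)/2388 = 0.1374.
Expected DCO frequency = 0.0729 × 0.1374 ≈ 0.01002; observed = 20/2388 ≈ 0.00838.
Coefficient of coincidence = 0.00838/0.01002 ≈ 0.84.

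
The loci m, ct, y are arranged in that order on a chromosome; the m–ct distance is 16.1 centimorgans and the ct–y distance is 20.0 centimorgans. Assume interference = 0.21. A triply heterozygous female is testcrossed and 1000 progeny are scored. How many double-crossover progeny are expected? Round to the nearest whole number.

Map distances give recombination frequencies of 0.161 and 0.200 for the two intervals.
With interference 0.21 (so coincidence = 0.79), expected double-crossover frequency = 0.161 × 0.200 × 0.79 = 0.02544.
Expected number = 0.02544 × 1000 = 25.44 ≈ 25.

25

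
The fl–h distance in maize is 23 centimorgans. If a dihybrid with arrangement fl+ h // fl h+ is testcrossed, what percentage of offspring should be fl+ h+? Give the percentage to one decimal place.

11.5%

A map distance of 23 centimorgans corresponds to a recombination frequency of 0.230.
The F1 is fl+ h / fl h+, so fl+ h+ is a recombinant gamete class with expected frequency r/2 = 0.230/2 = 0.1150.
That is 0.1150 = 11.5% of the progeny.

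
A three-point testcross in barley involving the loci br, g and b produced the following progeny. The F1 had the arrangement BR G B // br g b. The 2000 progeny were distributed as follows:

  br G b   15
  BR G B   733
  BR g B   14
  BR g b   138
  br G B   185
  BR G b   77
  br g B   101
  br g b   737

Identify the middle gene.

g

The two rarest classes, BR g B and br G b, are the double crossovers. Comparing them with the parentals, only the g allele has switched, so g is the middle locus and the order is b – g – br.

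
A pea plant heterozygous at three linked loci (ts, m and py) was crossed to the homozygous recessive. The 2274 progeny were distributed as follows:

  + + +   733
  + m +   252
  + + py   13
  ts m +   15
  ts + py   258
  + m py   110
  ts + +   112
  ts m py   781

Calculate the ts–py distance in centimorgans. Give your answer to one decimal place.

11.0 centimorgans

The two most frequent reciprocal classes, + + + and ts m py, are the parental types, so the F1 was + + + / ts m py.
The two rarest classes, + + py and ts m +, are the double crossovers. Comparing them with the parentals, only the py allele has switched, so py is the middle locus and the order is ts – py – m.
Crossovers in the ts–py interval produce the single-crossover classes ts + + and + m py (112 + 110 = 222) plus the double crossovers (28).
RF(ts–py) = (222 + 28) / 2274 = 250/2274 = 0.1099 → 11.0 centimorgans.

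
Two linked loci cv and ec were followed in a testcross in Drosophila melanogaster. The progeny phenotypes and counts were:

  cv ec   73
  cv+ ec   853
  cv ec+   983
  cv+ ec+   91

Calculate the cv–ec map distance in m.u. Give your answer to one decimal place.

8.2 m.u.

The two most frequent classes, cv+ ec (853) and cv ec+ (983), are the parental types, so the F1 was cv+ ec / cv ec+.
The recombinant classes are cv+ ec+ and cv ec: 91 + 73 = 164.
Recombination frequency = 164/2000 = 0.0820 ≈ 8.2%, i.e. 8.2 m.u.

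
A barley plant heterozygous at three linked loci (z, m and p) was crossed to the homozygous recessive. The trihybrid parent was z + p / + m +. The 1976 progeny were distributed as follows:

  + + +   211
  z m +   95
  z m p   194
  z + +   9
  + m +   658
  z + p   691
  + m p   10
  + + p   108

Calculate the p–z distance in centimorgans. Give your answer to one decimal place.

The two rarest classes, z + + and + m p, are the double crossovers. Comparing them with the parentals, only the p allele has switched, so p is the middle locus and the order is m – p – z.
Crossovers in the p–z interval produce the single-crossover classes + + p and z m + (108 + 95 = 203) plus the double crossovers (19).
RF(p–z) = (203 + 19) / 1976 = 222/1976 = 0.1123 → 11.2 centimorgans.

11.2 centimorgans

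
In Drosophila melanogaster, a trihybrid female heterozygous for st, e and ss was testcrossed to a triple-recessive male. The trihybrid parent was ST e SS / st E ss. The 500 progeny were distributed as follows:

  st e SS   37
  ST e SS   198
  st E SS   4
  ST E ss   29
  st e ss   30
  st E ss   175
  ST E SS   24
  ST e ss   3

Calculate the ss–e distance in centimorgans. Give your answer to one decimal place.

12.2 centimorgans

The two rarest classes, ST e ss and st E SS, are the double crossovers. Comparing them with the parentals, only the ss allele has switched, so ss is the middle locus and the order is e – ss – st.
Crossovers in the e–ss interval produce the single-crossover classes ST E SS and st e ss (24 + 30 = 54) plus the double crossovers (7).
RF(e–ss) = (54 + 7) / 500 = 61/500 = 0.1220 → 12.2 centimorgans.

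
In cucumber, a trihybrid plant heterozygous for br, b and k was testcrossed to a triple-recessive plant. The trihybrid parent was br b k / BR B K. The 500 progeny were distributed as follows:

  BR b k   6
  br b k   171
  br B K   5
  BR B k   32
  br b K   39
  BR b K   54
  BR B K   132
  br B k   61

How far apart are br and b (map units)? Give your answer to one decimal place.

The two rarest classes, BR b k and br B K, are the double crossovers. Comparing them with the parentals, only the br allele has switched, so br is the middle locus and the order is k – br – b.
Crossovers in the br–b interval produce the single-crossover classes br B k and BR b K (61 + 54 = 115) plus the double crossovers (11).
RF(br–b) = (115 + 11) / 500 = 126/500 = 0.2520 → 25.2 map units.

25.2 map units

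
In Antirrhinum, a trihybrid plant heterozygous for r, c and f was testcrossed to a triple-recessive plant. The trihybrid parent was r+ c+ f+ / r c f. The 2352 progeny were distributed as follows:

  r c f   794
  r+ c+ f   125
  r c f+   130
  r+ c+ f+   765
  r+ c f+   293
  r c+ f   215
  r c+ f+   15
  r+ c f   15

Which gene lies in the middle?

r

The two rarest classes, r c+ f+ and r+ c f, are the double crossovers. Comparing them with the parentals, only the r allele has switched, so r is the middle locus and the order is f – r – c.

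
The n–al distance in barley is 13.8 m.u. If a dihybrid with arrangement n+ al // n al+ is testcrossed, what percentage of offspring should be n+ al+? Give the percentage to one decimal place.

6.9%

A map distance of 13.8 m.u. corresponds to a recombination frequency of 0.138.
The F1 is n+ al / n al+, so n+ al+ is a recombinant gamete class with expected frequency r/2 = 0.138/2 = 0.0690.
That is 0.0690 = 6.9% of the progeny.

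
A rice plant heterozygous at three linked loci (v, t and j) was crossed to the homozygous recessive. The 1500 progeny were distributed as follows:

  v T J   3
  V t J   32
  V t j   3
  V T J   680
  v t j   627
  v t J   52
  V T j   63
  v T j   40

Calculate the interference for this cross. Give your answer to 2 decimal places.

The two most frequent reciprocal classes, v t j and V T J, are the parental types, so the F1 was v t j / V T J.
The two rarest classes, V t j and v T J, are the double crossovers. Comparing them with the parentals, only the v allele has switched, so v is the middle locus and the order is j – v – t.
j–v: (115 + 6)/1500 = 0.0807; v–t: (72 + 6)/1500 = 0.0520.
Expected DCO frequency = 0.0807 × 0.0520 ≈ 0.00420; observed = 6/1500 ≈ 0.00400.
Coefficient of coincidence = 0.00400/0.00420 ≈ 0.95; interference = 1 − 0.95 = 0.05.

0.05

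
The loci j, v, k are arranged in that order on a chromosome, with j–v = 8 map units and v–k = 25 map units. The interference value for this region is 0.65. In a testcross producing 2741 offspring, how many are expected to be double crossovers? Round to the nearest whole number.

Map distances give recombination frequencies of 0.080 and 0.250 for the two intervals.
With interference 0.65 (so coincidence = 0.35), expected double-crossover frequency = 0.080 × 0.250 × 0.35 = 0.00700.
Expected number = 0.00700 × 2741 = 19.19 ≈ 19.

19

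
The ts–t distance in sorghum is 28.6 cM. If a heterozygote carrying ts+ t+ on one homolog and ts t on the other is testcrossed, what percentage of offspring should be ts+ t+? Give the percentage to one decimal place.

35.7%

A map distance of 28.6 cM corresponds to a recombination frequency of 0.286.
The F1 is ts+ t+ / ts t, so ts+ t+ is a parental gamete class with expected frequency (1 − r)/2 = 0.714/2 = 0.3570.
That is 0.3570 = 35.7% of the progeny.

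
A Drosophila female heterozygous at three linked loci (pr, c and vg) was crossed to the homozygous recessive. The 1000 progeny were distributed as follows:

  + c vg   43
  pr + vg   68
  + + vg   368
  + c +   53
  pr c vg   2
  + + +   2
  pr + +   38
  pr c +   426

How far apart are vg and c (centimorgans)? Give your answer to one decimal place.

8.5 centimorgans

The two most frequent reciprocal classes, pr c + and + + vg, are the parental types, so the F1 was pr c + / + + vg.
The two rarest classes, pr c vg and + + +, are the double crossovers. Comparing them with the parentals, only the vg allele has switched, so vg is the middle locus and the order is c – vg – pr.
Crossovers in the c–vg interval produce the single-crossover classes pr + + and + c vg (38 + 43 = 81) plus the double crossovers (4).
RF(c–vg) = (81 + 4) / 1000 = 85/1000 = 0.0850 → 8.5 centimorgans.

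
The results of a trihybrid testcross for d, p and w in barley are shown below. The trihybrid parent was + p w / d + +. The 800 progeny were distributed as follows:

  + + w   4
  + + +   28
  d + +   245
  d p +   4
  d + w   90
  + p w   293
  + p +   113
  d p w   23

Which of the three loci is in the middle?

The two rarest classes, + + w and d p +, are the double crossovers. Comparing them with the parentals, only the p allele has switched, so p is the middle locus and the order is w – p – d.

p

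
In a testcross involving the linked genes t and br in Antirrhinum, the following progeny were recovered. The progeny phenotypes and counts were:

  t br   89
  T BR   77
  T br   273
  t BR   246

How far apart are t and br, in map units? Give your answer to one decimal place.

24.2 map units

The two most frequent classes, T br (273) and t BR (246), are the parental types, so the F1 was T br / t BR.
The recombinant classes are T BR and t br: 77 + 89 = 166.
Recombination frequency = 166/685 = 0.2423 ≈ 24.2%, i.e. 24.2 map units.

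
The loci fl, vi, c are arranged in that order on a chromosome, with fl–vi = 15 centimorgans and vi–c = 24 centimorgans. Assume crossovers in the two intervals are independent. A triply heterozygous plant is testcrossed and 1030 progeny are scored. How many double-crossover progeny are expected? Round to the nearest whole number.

37

Map distances give recombination frequencies of 0.150 and 0.240 for the two intervals.
With no interference, expected double-crossover frequency = 0.150 × 0.240 = 0.03600.
Expected number = 0.03600 × 1030 = 37.08 ≈ 37.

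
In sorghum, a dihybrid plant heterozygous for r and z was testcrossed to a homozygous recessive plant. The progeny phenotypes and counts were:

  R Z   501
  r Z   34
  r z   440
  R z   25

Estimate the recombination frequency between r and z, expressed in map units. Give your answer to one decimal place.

5.9 map units

The two most frequent classes, R Z (501) and r z (440), are the parental types, so the F1 was R Z / r z.
The recombinant classes are R z and r Z: 25 + 34 = 59.
Recombination frequency = 59/1000 = 0.0590 ≈ 5.9%, i.e. 5.9 map units.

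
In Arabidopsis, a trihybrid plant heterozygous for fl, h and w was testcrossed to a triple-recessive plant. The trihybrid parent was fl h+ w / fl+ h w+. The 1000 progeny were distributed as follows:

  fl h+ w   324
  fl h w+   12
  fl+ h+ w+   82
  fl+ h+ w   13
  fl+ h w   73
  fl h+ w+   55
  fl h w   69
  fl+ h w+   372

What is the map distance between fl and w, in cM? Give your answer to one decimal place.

The two rarest classes, fl+ h+ w and fl h w+, are the double crossovers. Comparing them with the parentals, only the fl allele has switched, so fl is the middle locus and the order is h – fl – w.
Crossovers in the fl–w interval produce the single-crossover classes fl h+ w+ and fl+ h w (55 + 73 = 128) plus the double crossovers (25).
RF(fl–w) = (128 + 25) / 1000 = 153/1000 = 0.1530 → 15.3 cM.

15.3 cM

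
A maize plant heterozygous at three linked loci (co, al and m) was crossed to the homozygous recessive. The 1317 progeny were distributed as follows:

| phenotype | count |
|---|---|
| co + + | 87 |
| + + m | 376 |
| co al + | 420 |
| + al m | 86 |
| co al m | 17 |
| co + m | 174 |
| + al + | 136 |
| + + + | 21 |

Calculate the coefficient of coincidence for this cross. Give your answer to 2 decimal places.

0.68

The two most frequent reciprocal classes, + + m and co al +, are the parental types, so the F1 was + + m / co al +.
The two rarest classes, + + + and co al m, are the double crossovers. Comparing them with the parentals, only the m allele has switched, so m is the middle locus and the order is co – m – al.
co–m: (310 + 38)/1317 = 0.2642; m–al: (173 + 38)/1317 = 0.1602.
Expected DCO frequency = 0.2642 × 0.1602 ≈ 0.04232; observed = 38/1317 ≈ 0.02885.
Coefficient of coincidence = 0.02885/0.04232 ≈ 0.68.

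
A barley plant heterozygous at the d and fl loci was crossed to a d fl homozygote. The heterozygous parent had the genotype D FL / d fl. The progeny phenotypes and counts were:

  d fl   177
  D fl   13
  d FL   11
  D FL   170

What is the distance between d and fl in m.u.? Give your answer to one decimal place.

6.5 m.u.

The recombinant classes are D fl and d FL: 13 + 11 = 24.
Recombination frequency = 24/371 = 0.0647 ≈ 6.5%, i.e. 6.5 m.u.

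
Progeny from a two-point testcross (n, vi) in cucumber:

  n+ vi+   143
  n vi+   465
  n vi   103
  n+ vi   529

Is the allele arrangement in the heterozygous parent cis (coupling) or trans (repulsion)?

trans

The two most frequent classes are n+ vi (529) and n vi+ (465); these are the parental (non-recombinant) types.
So the F1 carried n+ vi on one chromosome and n vi+ on the other — the recessive alleles are on opposite chromosomes (trans / repulsion).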